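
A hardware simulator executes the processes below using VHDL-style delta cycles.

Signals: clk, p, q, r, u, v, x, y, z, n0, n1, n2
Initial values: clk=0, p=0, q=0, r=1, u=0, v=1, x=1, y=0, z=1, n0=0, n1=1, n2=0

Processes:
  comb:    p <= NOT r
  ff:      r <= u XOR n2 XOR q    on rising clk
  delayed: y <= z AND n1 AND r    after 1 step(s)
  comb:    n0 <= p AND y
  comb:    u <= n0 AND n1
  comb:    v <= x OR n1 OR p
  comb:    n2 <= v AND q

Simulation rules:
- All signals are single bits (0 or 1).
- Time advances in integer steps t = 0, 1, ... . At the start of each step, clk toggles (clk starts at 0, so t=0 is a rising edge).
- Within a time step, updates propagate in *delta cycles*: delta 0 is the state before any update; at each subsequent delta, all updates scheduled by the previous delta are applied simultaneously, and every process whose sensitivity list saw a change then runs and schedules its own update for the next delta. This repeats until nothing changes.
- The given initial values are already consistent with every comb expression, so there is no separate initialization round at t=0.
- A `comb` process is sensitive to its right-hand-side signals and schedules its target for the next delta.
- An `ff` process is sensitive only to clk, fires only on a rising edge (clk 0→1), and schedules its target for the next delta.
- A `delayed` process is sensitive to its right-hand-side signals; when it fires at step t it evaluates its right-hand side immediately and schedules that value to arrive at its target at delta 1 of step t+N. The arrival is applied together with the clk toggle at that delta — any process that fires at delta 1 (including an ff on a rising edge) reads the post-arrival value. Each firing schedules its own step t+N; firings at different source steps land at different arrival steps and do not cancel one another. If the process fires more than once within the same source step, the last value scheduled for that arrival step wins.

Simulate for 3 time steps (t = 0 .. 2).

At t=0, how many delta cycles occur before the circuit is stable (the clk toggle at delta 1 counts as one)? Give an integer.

3

t0.Δ0 v=1 n0=0 q=0 z=1 n1=1 r=1 clk=0 y=0 x=1 u=0 p=0 n2=0
t0.Δ1 v=1 n0=0 q=0 z=1 n1=1 r=1 clk=1 y=0 x=1 u=0 p=0 n2=0
t0.Δ2 v=1 n0=0 q=0 z=1 n1=1 r=0 clk=1 y=0 x=1 u=0 p=0 n2=0
t0.Δ3 v=1 n0=0 q=0 z=1 n1=1 r=0 clk=1 y=0 x=1 u=0 p=1 n2=0
t1.Δ0 v=1 n0=0 q=0 z=1 n1=1 r=0 clk=1 y=0 x=1 u=0 p=1 n2=0
t1.Δ1 v=1 n0=0 q=0 z=1 n1=1 r=0 clk=0 y=0 x=1 u=0 p=1 n2=0
t2.Δ0 v=1 n0=0 q=0 z=1 n1=1 r=0 clk=0 y=0 x=1 u=0 p=1 n2=0
t2.Δ1 v=1 n0=0 q=0 z=1 n1=1 r=0 clk=1 y=0 x=1 u=0 p=1 n2=0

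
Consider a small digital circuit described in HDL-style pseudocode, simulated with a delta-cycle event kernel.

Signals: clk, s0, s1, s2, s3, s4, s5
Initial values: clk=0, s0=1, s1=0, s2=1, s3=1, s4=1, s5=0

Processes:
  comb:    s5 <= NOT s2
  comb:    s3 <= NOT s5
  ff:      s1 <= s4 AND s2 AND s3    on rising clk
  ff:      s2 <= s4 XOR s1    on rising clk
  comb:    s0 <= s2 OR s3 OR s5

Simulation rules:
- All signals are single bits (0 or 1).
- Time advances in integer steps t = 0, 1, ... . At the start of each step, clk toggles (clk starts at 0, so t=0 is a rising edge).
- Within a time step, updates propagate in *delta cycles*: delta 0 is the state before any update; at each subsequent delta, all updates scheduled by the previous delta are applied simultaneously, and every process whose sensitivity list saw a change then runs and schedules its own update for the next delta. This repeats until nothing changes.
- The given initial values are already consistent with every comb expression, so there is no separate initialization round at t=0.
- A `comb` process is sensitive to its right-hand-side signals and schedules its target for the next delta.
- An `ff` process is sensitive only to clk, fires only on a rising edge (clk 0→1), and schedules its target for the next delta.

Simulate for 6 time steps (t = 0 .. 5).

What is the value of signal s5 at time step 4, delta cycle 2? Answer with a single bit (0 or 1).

t=0 Δ0: s2=1 s3=1 s4=1 s1=0 clk=0 s5=0 s0=1
  Δ1: clk:0→1
  Δ2: s1:0→1
  (2Δ to stable)
t=1 Δ0: s2=1 s3=1 s4=1 s1=1 clk=1 s5=0 s0=1
  Δ1: clk:1→0
  (1Δ to stable)
t=2 Δ0: s2=1 s3=1 s4=1 s1=1 clk=0 s5=0 s0=1
  Δ1: clk:0→1
  Δ2: s2:1→0
  Δ3: s5:0→1
  Δ4: s3:1→0
  (4Δ to stable)
t=3 Δ0: s2=0 s3=0 s4=1 s1=1 clk=1 s5=1 s0=1
  Δ1: clk:1→0
  (1Δ to stable)
t=4 Δ0: s2=0 s3=0 s4=1 s1=1 clk=0 s5=1 s0=1
  Δ1: clk:0→1
  Δ2: s1:1→0
  (2Δ to stable)
t=5 Δ0: s2=0 s3=0 s4=1 s1=0 clk=1 s5=1 s0=1
  Δ1: clk:1→0
  (1Δ to stable)

1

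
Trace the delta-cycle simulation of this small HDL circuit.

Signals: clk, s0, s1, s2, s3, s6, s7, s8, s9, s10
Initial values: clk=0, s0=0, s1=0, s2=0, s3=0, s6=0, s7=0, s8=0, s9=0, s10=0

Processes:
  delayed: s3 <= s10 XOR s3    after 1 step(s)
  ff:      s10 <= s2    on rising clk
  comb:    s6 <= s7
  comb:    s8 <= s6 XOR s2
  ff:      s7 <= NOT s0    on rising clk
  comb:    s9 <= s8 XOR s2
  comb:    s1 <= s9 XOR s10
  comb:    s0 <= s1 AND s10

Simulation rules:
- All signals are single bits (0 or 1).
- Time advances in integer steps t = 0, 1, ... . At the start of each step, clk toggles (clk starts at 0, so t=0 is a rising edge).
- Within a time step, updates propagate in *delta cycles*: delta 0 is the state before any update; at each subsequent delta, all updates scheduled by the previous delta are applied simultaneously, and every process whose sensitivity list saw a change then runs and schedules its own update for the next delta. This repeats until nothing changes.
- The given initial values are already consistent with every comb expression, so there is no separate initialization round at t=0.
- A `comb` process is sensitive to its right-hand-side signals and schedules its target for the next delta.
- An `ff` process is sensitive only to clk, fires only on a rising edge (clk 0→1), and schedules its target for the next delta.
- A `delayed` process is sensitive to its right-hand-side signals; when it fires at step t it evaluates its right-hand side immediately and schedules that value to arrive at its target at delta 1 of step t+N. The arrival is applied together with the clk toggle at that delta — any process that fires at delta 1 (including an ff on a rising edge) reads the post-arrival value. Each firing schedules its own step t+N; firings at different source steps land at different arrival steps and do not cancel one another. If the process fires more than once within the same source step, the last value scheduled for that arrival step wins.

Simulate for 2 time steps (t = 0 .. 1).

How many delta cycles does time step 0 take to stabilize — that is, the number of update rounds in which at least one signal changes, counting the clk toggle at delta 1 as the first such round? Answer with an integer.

6

t=0 Δ0: clk=0 s7=0 s0=0 s2=0 s10=0 s3=0 s6=0 s9=0 s8=0 s1=0
  Δ1: clk:0→1
  Δ2: s7:0→1
  Δ3: s6:0→1
  Δ4: s8:0→1
  Δ5: s9:0→1
  Δ6: s1:0→1
  (6Δ to stable)
t=1 Δ0: clk=1 s7=1 s0=0 s2=0 s10=0 s3=0 s6=1 s9=1 s8=1 s1=1
  Δ1: clk:1→0
  (1Δ to stable)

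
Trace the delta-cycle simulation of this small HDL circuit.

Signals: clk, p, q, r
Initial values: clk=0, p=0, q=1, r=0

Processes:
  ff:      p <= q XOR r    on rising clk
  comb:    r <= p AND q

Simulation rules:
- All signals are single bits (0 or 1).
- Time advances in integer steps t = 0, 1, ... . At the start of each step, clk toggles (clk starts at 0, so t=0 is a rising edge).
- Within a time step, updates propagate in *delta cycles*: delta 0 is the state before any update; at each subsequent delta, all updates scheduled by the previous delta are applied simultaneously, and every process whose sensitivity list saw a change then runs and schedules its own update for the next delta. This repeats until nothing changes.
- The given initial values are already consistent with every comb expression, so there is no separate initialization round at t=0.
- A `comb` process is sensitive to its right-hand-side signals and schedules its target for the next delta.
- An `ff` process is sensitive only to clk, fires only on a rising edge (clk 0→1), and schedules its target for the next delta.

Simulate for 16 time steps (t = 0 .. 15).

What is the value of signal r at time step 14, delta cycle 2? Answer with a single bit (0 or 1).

1

t0.Δ0 clk=0 r=0 p=0 q=1
t0.Δ1 clk=1 r=0 p=0 q=1
t0.Δ2 clk=1 r=0 p=1 q=1
t0.Δ3 clk=1 r=1 p=1 q=1
t1.Δ0 clk=1 r=1 p=1 q=1
t1.Δ1 clk=0 r=1 p=1 q=1
t2.Δ0 clk=0 r=1 p=1 q=1
t2.Δ1 clk=1 r=1 p=1 q=1
t2.Δ2 clk=1 r=1 p=0 q=1
t2.Δ3 clk=1 r=0 p=0 q=1
t3.Δ0 clk=1 r=0 p=0 q=1
t3.Δ1 clk=0 r=0 p=0 q=1
t4.Δ0 clk=0 r=0 p=0 q=1
t4.Δ1 clk=1 r=0 p=0 q=1
t4.Δ2 clk=1 r=0 p=1 q=1
t4.Δ3 clk=1 r=1 p=1 q=1
t5.Δ0 clk=1 r=1 p=1 q=1
t5.Δ1 clk=0 r=1 p=1 q=1
t6.Δ0 clk=0 r=1 p=1 q=1
t6.Δ1 clk=1 r=1 p=1 q=1
t6.Δ2 clk=1 r=1 p=0 q=1
t6.Δ3 clk=1 r=0 p=0 q=1
t7.Δ0 clk=1 r=0 p=0 q=1
t7.Δ1 clk=0 r=0 p=0 q=1
t8.Δ0 clk=0 r=0 p=0 q=1
t8.Δ1 clk=1 r=0 p=0 q=1
t8.Δ2 clk=1 r=0 p=1 q=1
t8.Δ3 clk=1 r=1 p=1 q=1
t9.Δ0 clk=1 r=1 p=1 q=1
t9.Δ1 clk=0 r=1 p=1 q=1
t10.Δ0 clk=0 r=1 p=1 q=1
t10.Δ1 clk=1 r=1 p=1 q=1
t10.Δ2 clk=1 r=1 p=0 q=1
t10.Δ3 clk=1 r=0 p=0 q=1
t11.Δ0 clk=1 r=0 p=0 q=1
t11.Δ1 clk=0 r=0 p=0 q=1
t12.Δ0 clk=0 r=0 p=0 q=1
t12.Δ1 clk=1 r=0 p=0 q=1
t12.Δ2 clk=1 r=0 p=1 q=1
t12.Δ3 clk=1 r=1 p=1 q=1
t13.Δ0 clk=1 r=1 p=1 q=1
t13.Δ1 clk=0 r=1 p=1 q=1
t14.Δ0 clk=0 r=1 p=1 q=1
t14.Δ1 clk=1 r=1 p=1 q=1
t14.Δ2 clk=1 r=1 p=0 q=1
t14.Δ3 clk=1 r=0 p=0 q=1
t15.Δ0 clk=1 r=0 p=0 q=1
t15.Δ1 clk=0 r=0 p=0 q=1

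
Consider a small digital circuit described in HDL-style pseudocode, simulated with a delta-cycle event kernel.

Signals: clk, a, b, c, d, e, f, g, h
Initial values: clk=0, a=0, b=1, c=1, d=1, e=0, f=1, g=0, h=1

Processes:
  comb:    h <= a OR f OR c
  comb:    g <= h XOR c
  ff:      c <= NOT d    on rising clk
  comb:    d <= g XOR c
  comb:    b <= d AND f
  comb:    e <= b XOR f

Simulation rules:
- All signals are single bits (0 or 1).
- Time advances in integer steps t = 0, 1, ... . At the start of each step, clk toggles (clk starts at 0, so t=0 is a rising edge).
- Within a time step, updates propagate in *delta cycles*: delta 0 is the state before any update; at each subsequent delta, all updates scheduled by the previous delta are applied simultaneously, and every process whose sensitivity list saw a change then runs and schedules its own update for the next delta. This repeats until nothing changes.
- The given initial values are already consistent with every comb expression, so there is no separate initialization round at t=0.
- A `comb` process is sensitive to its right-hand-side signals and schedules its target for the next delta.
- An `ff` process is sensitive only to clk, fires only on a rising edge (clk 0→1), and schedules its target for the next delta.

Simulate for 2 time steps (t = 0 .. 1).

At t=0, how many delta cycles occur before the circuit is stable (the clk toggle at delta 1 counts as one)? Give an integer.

t=0 Δ0: f=1 a=0 g=0 b=1 c=1 e=0 d=1 clk=0 h=1
  Δ1: clk:0→1
  Δ2: c:1→0
  Δ3: g:0→1, d:1→0
  Δ4: b:1→0, d:0→1
  Δ5: b:0→1, e:0→1
  Δ6: e:1→0
  (6Δ to stable)
t=1 Δ0: f=1 a=0 g=1 b=1 c=0 e=0 d=1 clk=1 h=1
  Δ1: clk:1→0
  (1Δ to stable)

6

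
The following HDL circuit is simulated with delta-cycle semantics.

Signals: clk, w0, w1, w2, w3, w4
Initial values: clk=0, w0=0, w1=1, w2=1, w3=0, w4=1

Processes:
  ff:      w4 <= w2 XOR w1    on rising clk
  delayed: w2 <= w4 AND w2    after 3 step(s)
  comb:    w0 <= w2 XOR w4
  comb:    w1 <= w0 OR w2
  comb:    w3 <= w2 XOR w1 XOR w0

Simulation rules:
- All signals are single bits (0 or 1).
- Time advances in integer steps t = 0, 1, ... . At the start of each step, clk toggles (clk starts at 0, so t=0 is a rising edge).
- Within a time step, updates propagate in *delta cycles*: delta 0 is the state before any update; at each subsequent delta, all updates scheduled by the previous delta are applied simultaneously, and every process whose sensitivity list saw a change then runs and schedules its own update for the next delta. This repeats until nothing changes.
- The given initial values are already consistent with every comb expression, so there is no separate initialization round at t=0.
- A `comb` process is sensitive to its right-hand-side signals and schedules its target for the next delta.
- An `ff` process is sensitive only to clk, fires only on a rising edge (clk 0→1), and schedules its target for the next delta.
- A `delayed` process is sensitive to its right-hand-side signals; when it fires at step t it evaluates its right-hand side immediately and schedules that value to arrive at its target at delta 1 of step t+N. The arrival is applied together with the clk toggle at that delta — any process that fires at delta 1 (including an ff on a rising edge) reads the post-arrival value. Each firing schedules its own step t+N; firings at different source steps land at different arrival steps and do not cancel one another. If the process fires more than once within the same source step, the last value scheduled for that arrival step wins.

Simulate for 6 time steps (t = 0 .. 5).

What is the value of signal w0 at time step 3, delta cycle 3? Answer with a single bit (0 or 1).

t0.Δ0 w4=1 clk=0 w1=1 w2=1 w3=0 w0=0
t0.Δ1 w4=1 clk=1 w1=1 w2=1 w3=0 w0=0
t0.Δ2 w4=0 clk=1 w1=1 w2=1 w3=0 w0=0
t0.Δ3 w4=0 clk=1 w1=1 w2=1 w3=0 w0=1
t0.Δ4 w4=0 clk=1 w1=1 w2=1 w3=1 w0=1
t1.Δ0 w4=0 clk=1 w1=1 w2=1 w3=1 w0=1
t1.Δ1 w4=0 clk=0 w1=1 w2=1 w3=1 w0=1
t2.Δ0 w4=0 clk=0 w1=1 w2=1 w3=1 w0=1
t2.Δ1 w4=0 clk=1 w1=1 w2=1 w3=1 w0=1
t3.Δ0 w4=0 clk=1 w1=1 w2=1 w3=1 w0=1
t3.Δ1 w4=0 clk=0 w1=1 w2=0 w3=1 w0=1
t3.Δ2 w4=0 clk=0 w1=1 w2=0 w3=0 w0=0
t3.Δ3 w4=0 clk=0 w1=0 w2=0 w3=1 w0=0
t3.Δ4 w4=0 clk=0 w1=0 w2=0 w3=0 w0=0
t4.Δ0 w4=0 clk=0 w1=0 w2=0 w3=0 w0=0
t4.Δ1 w4=0 clk=1 w1=0 w2=0 w3=0 w0=0
t5.Δ0 w4=0 clk=1 w1=0 w2=0 w3=0 w0=0
t5.Δ1 w4=0 clk=0 w1=0 w2=0 w3=0 w0=0

0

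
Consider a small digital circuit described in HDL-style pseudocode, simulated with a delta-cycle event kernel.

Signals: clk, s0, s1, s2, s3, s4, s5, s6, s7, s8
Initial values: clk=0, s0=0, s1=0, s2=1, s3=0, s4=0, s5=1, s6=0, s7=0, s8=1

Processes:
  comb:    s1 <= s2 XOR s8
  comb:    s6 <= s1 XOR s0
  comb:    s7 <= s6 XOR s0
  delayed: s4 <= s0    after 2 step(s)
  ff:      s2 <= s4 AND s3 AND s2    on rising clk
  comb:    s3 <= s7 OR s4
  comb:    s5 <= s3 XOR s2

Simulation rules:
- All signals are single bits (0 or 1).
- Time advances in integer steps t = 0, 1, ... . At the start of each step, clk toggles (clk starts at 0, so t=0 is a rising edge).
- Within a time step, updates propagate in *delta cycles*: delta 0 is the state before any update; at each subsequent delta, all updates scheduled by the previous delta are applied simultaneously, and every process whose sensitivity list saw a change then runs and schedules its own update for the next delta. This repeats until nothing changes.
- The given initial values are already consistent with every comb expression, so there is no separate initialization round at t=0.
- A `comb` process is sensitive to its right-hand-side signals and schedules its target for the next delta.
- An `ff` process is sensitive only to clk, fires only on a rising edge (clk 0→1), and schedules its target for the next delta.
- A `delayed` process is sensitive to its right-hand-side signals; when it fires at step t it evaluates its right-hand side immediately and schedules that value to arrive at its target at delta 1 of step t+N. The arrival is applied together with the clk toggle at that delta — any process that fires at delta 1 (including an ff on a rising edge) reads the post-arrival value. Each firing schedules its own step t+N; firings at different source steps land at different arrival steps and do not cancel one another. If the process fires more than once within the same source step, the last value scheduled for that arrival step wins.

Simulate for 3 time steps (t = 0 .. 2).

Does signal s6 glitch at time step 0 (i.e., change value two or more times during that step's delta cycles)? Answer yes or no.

no

[bits: s3,s6,s7,s0,s4,s1,s5,s8,clk,s2]
t=0: Δ0=0000001101 Δ1=0000001111 Δ2=0000001110 Δ3=0000010110 Δ4=0100010110 Δ5=0110010110 Δ6=1110010110 Δ7=1110011110 | 7Δ
t=1: Δ0=1110011110 Δ1=1110011100 | 1Δ
t=2: Δ0=1110011100 Δ1=1110011110 | 1Δ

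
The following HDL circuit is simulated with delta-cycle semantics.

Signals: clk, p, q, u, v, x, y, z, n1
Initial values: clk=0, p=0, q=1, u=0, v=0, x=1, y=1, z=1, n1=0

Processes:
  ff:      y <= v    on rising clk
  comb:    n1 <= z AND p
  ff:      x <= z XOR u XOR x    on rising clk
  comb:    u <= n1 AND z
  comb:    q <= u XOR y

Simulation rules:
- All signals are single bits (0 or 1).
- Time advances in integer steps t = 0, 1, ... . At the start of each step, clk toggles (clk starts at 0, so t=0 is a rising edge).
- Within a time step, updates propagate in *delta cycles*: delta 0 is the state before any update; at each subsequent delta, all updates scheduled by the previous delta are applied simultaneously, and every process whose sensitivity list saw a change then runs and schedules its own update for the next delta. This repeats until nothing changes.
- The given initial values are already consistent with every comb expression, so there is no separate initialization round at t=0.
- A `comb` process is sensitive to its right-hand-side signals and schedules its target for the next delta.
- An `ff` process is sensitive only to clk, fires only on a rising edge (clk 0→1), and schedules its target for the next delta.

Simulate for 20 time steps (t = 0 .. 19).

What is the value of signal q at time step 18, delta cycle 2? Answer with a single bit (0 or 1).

[bits: y,z,n1,p,u,clk,x,q,v]
t=0: Δ0=110000110 Δ1=110001110 Δ2=010001010 Δ3=010001000 | 3Δ
t=1: Δ0=010001000 Δ1=010000000 | 1Δ
t=2: Δ0=010000000 Δ1=010001000 Δ2=010001100 | 2Δ
t=3: Δ0=010001100 Δ1=010000100 | 1Δ
t=4: Δ0=010000100 Δ1=010001100 Δ2=010001000 | 2Δ
t=5: Δ0=010001000 Δ1=010000000 | 1Δ
t=6: Δ0=010000000 Δ1=010001000 Δ2=010001100 | 2Δ
t=7: Δ0=010001100 Δ1=010000100 | 1Δ
t=8: Δ0=010000100 Δ1=010001100 Δ2=010001000 | 2Δ
t=9: Δ0=010001000 Δ1=010000000 | 1Δ
t=10: Δ0=010000000 Δ1=010001000 Δ2=010001100 | 2Δ
t=11: Δ0=010001100 Δ1=010000100 | 1Δ
t=12: Δ0=010000100 Δ1=010001100 Δ2=010001000 | 2Δ
t=13: Δ0=010001000 Δ1=010000000 | 1Δ
t=14: Δ0=010000000 Δ1=010001000 Δ2=010001100 | 2Δ
t=15: Δ0=010001100 Δ1=010000100 | 1Δ
t=16: Δ0=010000100 Δ1=010001100 Δ2=010001000 | 2Δ
t=17: Δ0=010001000 Δ1=010000000 | 1Δ
t=18: Δ0=010000000 Δ1=010001000 Δ2=010001100 | 2Δ
t=19: Δ0=010001100 Δ1=010000100 | 1Δ

0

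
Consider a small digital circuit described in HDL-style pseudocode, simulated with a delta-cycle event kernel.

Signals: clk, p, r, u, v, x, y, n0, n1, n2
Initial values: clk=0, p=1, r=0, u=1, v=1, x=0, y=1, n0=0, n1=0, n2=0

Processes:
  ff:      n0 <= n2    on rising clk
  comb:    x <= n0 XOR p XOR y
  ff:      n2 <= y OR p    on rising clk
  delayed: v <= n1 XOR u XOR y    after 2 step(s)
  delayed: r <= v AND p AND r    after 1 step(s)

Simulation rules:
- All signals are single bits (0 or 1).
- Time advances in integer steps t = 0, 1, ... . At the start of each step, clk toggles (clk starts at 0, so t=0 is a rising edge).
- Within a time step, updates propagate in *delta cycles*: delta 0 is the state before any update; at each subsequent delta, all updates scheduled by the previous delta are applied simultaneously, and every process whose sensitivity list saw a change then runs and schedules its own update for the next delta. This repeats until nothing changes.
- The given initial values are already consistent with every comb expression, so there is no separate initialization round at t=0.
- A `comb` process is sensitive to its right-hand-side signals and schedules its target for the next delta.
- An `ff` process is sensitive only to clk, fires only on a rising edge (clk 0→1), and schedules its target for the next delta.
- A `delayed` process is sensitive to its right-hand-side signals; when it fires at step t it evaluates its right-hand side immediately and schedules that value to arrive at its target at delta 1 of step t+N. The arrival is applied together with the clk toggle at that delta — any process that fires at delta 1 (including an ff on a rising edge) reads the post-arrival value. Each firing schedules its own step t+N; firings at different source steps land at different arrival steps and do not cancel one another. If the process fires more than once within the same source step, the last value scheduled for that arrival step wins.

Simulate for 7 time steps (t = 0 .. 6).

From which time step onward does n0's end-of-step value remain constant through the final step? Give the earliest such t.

2

t=0 Δ0: n0=0 p=1 u=1 r=0 x=0 n1=0 n2=0 v=1 clk=0 y=1
  Δ1: clk:0→1
  Δ2: n2:0→1
  (2Δ to stable)
t=1 Δ0: n0=0 p=1 u=1 r=0 x=0 n1=0 n2=1 v=1 clk=1 y=1
  Δ1: clk:1→0
  (1Δ to stable)
t=2 Δ0: n0=0 p=1 u=1 r=0 x=0 n1=0 n2=1 v=1 clk=0 y=1
  Δ1: clk:0→1
  Δ2: n0:0→1
  Δ3: x:0→1
  (3Δ to stable)
t=3 Δ0: n0=1 p=1 u=1 r=0 x=1 n1=0 n2=1 v=1 clk=1 y=1
  Δ1: clk:1→0
  (1Δ to stable)
t=4 Δ0: n0=1 p=1 u=1 r=0 x=1 n1=0 n2=1 v=1 clk=0 y=1
  Δ1: clk:0→1
  (1Δ to stable)
t=5 Δ0: n0=1 p=1 u=1 r=0 x=1 n1=0 n2=1 v=1 clk=1 y=1
  Δ1: clk:1→0
  (1Δ to stable)
t=6 Δ0: n0=1 p=1 u=1 r=0 x=1 n1=0 n2=1 v=1 clk=0 y=1
  Δ1: clk:0→1
  (1Δ to stable)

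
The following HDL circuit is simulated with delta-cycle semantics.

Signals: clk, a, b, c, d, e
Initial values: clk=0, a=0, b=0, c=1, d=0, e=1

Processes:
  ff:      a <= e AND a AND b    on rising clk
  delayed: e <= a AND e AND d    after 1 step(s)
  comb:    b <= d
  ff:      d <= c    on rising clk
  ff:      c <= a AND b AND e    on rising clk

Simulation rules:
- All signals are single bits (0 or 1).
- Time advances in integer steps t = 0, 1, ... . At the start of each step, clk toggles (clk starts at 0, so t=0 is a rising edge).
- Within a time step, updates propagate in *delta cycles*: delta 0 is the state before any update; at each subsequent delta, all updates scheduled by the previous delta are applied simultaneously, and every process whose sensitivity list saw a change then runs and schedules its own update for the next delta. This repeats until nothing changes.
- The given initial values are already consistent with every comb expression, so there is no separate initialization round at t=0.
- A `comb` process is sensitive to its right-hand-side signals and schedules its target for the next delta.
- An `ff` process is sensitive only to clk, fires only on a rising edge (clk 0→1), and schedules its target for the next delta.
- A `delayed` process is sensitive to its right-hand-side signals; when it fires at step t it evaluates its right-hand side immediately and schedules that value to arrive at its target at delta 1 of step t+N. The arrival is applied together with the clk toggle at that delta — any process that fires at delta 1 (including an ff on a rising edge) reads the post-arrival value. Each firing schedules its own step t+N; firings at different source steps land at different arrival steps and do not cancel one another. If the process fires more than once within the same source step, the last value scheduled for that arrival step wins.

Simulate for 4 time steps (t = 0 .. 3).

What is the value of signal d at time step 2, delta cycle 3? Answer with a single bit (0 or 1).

[bits: e,a,b,c,d,clk]
t=0: Δ0=100100 Δ1=100101 Δ2=100011 Δ3=101011 | 3Δ
t=1: Δ0=101011 Δ1=001010 | 1Δ
t=2: Δ0=001010 Δ1=001011 Δ2=001001 Δ3=000001 | 3Δ
t=3: Δ0=000001 Δ1=000000 | 1Δ

0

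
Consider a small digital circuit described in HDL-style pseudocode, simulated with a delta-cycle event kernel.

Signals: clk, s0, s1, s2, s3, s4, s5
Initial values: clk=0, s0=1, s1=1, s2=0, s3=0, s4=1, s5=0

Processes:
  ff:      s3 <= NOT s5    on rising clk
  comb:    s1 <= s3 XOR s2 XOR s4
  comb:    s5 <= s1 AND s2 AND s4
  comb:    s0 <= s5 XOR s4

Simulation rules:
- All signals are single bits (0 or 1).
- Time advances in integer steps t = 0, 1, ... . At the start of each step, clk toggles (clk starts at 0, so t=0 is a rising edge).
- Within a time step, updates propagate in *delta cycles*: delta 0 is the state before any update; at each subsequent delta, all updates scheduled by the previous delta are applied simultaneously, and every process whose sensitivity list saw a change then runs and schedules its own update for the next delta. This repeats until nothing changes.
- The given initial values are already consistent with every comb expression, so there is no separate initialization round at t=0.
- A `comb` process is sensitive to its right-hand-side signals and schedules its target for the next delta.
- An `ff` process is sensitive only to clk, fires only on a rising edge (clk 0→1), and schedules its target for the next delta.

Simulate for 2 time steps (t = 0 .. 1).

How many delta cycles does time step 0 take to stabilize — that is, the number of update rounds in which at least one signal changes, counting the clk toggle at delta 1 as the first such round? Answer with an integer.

3

t=0 Δ0: clk=0 s3=0 s5=0 s0=1 s4=1 s1=1 s2=0
  Δ1: clk:0→1
  Δ2: s3:0→1
  Δ3: s1:1→0
  (3Δ to stable)
t=1 Δ0: clk=1 s3=1 s5=0 s0=1 s4=1 s1=0 s2=0
  Δ1: clk:1→0
  (1Δ to stable)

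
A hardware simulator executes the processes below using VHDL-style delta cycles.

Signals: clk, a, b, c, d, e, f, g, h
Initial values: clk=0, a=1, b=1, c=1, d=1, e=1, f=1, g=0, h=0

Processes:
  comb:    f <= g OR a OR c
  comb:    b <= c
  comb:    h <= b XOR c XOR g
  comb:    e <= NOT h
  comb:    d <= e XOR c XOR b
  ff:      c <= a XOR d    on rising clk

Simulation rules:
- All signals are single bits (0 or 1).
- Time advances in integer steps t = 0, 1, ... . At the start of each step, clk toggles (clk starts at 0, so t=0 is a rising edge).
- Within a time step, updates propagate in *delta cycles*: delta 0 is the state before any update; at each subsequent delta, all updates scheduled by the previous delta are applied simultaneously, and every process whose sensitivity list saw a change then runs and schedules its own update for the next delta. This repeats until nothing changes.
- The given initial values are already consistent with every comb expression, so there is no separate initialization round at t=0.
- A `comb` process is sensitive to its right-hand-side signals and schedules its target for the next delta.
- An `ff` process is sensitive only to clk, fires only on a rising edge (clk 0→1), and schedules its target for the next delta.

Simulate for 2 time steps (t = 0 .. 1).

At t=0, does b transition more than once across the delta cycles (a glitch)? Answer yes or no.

no

t0.Δ0 c=1 d=1 h=0 clk=0 g=0 f=1 a=1 b=1 e=1
t0.Δ1 c=1 d=1 h=0 clk=1 g=0 f=1 a=1 b=1 e=1
t0.Δ2 c=0 d=1 h=0 clk=1 g=0 f=1 a=1 b=1 e=1
t0.Δ3 c=0 d=0 h=1 clk=1 g=0 f=1 a=1 b=0 e=1
t0.Δ4 c=0 d=1 h=0 clk=1 g=0 f=1 a=1 b=0 e=0
t0.Δ5 c=0 d=0 h=0 clk=1 g=0 f=1 a=1 b=0 e=1
t0.Δ6 c=0 d=1 h=0 clk=1 g=0 f=1 a=1 b=0 e=1
t1.Δ0 c=0 d=1 h=0 clk=1 g=0 f=1 a=1 b=0 e=1
t1.Δ1 c=0 d=1 h=0 clk=0 g=0 f=1 a=1 b=0 e=1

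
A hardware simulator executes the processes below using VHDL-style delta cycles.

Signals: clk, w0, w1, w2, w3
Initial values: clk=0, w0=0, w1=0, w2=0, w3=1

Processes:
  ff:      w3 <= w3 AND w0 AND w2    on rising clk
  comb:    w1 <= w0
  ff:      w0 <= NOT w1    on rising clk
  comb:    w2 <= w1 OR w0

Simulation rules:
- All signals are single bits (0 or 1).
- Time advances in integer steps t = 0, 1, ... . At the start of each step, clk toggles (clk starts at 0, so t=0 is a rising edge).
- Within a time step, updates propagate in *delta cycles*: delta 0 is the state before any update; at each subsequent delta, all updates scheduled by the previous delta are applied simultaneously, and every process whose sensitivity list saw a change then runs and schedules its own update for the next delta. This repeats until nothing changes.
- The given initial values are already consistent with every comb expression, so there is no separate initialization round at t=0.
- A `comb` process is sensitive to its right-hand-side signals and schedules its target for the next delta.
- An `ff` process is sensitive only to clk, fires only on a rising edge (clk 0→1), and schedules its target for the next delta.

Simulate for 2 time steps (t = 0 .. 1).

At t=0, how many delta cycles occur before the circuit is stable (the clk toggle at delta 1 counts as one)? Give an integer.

t=0 Δ0: w3=1 clk=0 w1=0 w2=0 w0=0
  Δ1: clk:0→1
  Δ2: w3:1→0, w0:0→1
  Δ3: w1:0→1, w2:0→1
  (3Δ to stable)
t=1 Δ0: w3=0 clk=1 w1=1 w2=1 w0=1
  Δ1: clk:1→0
  (1Δ to stable)

3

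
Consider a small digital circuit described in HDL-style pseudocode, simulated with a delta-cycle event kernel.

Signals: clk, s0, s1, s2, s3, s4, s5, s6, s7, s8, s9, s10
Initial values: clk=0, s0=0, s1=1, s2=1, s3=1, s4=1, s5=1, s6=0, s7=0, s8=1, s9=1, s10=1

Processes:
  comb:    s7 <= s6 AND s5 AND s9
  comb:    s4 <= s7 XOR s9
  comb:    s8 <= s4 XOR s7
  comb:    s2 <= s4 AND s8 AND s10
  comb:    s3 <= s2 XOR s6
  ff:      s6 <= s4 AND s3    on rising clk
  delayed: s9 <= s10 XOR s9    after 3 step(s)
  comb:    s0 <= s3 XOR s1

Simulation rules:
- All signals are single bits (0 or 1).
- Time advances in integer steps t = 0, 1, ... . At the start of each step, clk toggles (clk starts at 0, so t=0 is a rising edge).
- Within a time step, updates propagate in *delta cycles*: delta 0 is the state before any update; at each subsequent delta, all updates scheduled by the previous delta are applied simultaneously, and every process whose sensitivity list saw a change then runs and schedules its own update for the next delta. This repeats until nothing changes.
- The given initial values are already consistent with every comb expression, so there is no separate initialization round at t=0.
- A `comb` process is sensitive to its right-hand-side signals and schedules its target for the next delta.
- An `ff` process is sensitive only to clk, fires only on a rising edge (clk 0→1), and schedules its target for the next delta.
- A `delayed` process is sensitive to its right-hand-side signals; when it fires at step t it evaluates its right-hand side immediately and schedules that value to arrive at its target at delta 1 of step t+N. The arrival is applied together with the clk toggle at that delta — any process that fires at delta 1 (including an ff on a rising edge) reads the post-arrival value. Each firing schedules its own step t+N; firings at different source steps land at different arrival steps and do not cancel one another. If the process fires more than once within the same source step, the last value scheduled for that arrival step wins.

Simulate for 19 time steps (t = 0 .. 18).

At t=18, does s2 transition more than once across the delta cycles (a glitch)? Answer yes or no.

[bits: clk,s0,s10,s1,s6,s8,s3,s4,s5,s9,s7,s2]
t=0: Δ0=001101111101 Δ1=101101111101 Δ2=101111111101 Δ3=101111011111 Δ4=111110001111 Δ5=111111001110 Δ6=111111101110 Δ7=101111101110 | 7Δ
t=1: Δ0=101111101110 Δ1=001111101110 | 1Δ
t=2: Δ0=001111101110 Δ1=101111101110 Δ2=101101101110 Δ3=101101001100 Δ4=111100011100 Δ5=111101011100 Δ6=111101011101 Δ7=111101111101 Δ8=101101111101 | 8Δ
t=3: Δ0=101101111101 Δ1=001101111101 | 1Δ
t=4: Δ0=001101111101 Δ1=101101111101 Δ2=101111111101 Δ3=101111011111 Δ4=111110001111 Δ5=111111001110 Δ6=111111101110 Δ7=101111101110 | 7Δ
t=5: Δ0=101111101110 Δ1=001111101110 | 1Δ
t=6: Δ0=001111101110 Δ1=101111101110 Δ2=101101101110 Δ3=101101001100 Δ4=111100011100 Δ5=111101011100 Δ6=111101011101 Δ7=111101111101 Δ8=101101111101 | 8Δ
t=7: Δ0=101101111101 Δ1=001101111101 | 1Δ
t=8: Δ0=001101111101 Δ1=101101111101 Δ2=101111111101 Δ3=101111011111 Δ4=111110001111 Δ5=111111001110 Δ6=111111101110 Δ7=101111101110 | 7Δ
t=9: Δ0=101111101110 Δ1=001111101110 | 1Δ
t=10: Δ0=001111101110 Δ1=101111101110 Δ2=101101101110 Δ3=101101001100 Δ4=111100011100 Δ5=111101011100 Δ6=111101011101 Δ7=111101111101 Δ8=101101111101 | 8Δ
t=11: Δ0=101101111101 Δ1=001101111101 | 1Δ
t=12: Δ0=001101111101 Δ1=101101111101 Δ2=101111111101 Δ3=101111011111 Δ4=111110001111 Δ5=111111001110 Δ6=111111101110 Δ7=101111101110 | 7Δ
t=13: Δ0=101111101110 Δ1=001111101110 | 1Δ
t=14: Δ0=001111101110 Δ1=101111101110 Δ2=101101101110 Δ3=101101001100 Δ4=111100011100 Δ5=111101011100 Δ6=111101011101 Δ7=111101111101 Δ8=101101111101 | 8Δ
t=15: Δ0=101101111101 Δ1=001101111101 | 1Δ
t=16: Δ0=001101111101 Δ1=101101111101 Δ2=101111111101 Δ3=101111011111 Δ4=111110001111 Δ5=111111001110 Δ6=111111101110 Δ7=101111101110 | 7Δ
t=17: Δ0=101111101110 Δ1=001111101110 | 1Δ
t=18: Δ0=001111101110 Δ1=101111101110 Δ2=101101101110 Δ3=101101001100 Δ4=111100011100 Δ5=111101011100 Δ6=111101011101 Δ7=111101111101 Δ8=101101111101 | 8Δ

no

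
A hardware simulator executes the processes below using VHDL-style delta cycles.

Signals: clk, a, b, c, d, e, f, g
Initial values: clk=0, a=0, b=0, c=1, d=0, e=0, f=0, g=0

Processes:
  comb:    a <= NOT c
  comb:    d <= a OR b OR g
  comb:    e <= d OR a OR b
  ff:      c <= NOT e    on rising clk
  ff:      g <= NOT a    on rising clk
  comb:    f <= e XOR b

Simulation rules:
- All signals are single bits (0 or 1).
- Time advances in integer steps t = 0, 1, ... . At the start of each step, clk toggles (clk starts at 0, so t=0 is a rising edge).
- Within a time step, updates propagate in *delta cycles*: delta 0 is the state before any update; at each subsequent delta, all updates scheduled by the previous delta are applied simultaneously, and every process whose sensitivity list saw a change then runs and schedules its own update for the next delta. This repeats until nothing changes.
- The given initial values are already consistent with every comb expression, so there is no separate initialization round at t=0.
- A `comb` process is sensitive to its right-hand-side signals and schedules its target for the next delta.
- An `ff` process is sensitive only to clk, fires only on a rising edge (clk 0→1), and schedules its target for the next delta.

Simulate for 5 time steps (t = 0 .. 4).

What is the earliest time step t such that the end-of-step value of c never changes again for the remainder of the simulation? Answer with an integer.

t=0 Δ0: a=0 g=0 f=0 d=0 b=0 c=1 e=0 clk=0
  Δ1: clk:0→1
  Δ2: g:0→1
  Δ3: d:0→1
  Δ4: e:0→1
  Δ5: f:0→1
  (5Δ to stable)
t=1 Δ0: a=0 g=1 f=1 d=1 b=0 c=1 e=1 clk=1
  Δ1: clk:1→0
  (1Δ to stable)
t=2 Δ0: a=0 g=1 f=1 d=1 b=0 c=1 e=1 clk=0
  Δ1: clk:0→1
  Δ2: c:1→0
  Δ3: a:0→1
  (3Δ to stable)
t=3 Δ0: a=1 g=1 f=1 d=1 b=0 c=0 e=1 clk=1
  Δ1: clk:1→0
  (1Δ to stable)
t=4 Δ0: a=1 g=1 f=1 d=1 b=0 c=0 e=1 clk=0
  Δ1: clk:0→1
  Δ2: g:1→0
  (2Δ to stable)

2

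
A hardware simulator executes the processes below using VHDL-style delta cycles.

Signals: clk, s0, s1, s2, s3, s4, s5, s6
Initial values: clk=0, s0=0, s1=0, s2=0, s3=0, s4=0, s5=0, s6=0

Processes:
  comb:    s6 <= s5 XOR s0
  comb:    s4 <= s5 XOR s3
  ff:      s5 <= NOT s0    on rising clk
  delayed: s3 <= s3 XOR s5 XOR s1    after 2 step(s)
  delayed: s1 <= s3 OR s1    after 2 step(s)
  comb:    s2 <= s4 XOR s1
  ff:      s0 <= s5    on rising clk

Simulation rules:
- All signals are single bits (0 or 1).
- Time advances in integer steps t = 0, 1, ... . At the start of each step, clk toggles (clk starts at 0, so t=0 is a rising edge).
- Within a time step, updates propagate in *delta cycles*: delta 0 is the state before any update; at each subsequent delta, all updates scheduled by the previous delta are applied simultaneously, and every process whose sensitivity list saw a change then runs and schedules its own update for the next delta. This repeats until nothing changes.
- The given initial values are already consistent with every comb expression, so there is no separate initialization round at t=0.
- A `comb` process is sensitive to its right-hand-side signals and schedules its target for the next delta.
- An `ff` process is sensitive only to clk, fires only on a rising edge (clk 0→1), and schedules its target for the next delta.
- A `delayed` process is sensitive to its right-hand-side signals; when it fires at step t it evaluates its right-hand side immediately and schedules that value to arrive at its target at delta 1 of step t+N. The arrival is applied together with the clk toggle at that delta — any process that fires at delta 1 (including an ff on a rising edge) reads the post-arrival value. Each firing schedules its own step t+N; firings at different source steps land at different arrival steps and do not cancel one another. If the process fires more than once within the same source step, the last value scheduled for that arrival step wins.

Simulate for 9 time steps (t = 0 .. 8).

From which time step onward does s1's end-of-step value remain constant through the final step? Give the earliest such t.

4

[bits: s1,s3,s6,s2,s4,s5,clk,s0]
t=0: Δ0=00000000 Δ1=00000010 Δ2=00000110 Δ3=00101110 Δ4=00111110 | 4Δ
t=1: Δ0=00111110 Δ1=00111100 | 1Δ
t=2: Δ0=00111100 Δ1=01111110 Δ2=01110111 Δ3=01000111 | 3Δ
t=3: Δ0=01000111 Δ1=01000101 | 1Δ
t=4: Δ0=01000101 Δ1=10000111 Δ2=10011011 Δ3=10100011 Δ4=10110011 | 4Δ
t=5: Δ0=10110011 Δ1=10110001 | 1Δ
t=6: Δ0=10110001 Δ1=11110011 Δ2=11111010 Δ3=11001010 | 3Δ
t=7: Δ0=11001010 Δ1=11001000 | 1Δ
t=8: Δ0=11001000 Δ1=10001010 Δ2=10000110 Δ3=10111110 Δ4=10101110 | 4Δ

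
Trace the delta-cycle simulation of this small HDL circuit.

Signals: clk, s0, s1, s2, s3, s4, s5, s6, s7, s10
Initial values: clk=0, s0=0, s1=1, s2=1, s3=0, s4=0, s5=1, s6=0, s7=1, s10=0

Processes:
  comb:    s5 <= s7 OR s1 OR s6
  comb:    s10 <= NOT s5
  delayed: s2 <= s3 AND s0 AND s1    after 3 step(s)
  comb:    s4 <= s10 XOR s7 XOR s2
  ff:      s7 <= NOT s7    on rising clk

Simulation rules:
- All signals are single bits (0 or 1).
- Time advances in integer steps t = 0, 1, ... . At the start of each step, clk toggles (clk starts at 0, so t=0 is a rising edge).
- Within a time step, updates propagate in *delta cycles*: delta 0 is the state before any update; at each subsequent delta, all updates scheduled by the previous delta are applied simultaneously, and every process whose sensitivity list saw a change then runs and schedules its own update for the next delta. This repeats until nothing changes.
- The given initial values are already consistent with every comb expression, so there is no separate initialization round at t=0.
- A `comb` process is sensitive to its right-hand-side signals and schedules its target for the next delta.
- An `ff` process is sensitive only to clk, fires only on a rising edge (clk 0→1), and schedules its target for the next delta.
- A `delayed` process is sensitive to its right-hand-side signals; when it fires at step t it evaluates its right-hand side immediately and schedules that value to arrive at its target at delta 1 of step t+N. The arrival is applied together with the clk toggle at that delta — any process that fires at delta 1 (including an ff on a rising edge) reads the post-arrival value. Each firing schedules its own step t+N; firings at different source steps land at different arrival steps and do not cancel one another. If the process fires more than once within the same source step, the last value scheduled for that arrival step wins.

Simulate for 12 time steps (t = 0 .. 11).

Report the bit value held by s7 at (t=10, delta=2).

1

t0.Δ0 s6=0 s0=0 s4=0 s3=0 clk=0 s2=1 s5=1 s1=1 s7=1 s10=0
t0.Δ1 s6=0 s0=0 s4=0 s3=0 clk=1 s2=1 s5=1 s1=1 s7=1 s10=0
t0.Δ2 s6=0 s0=0 s4=0 s3=0 clk=1 s2=1 s5=1 s1=1 s7=0 s10=0
t0.Δ3 s6=0 s0=0 s4=1 s3=0 clk=1 s2=1 s5=1 s1=1 s7=0 s10=0
t1.Δ0 s6=0 s0=0 s4=1 s3=0 clk=1 s2=1 s5=1 s1=1 s7=0 s10=0
t1.Δ1 s6=0 s0=0 s4=1 s3=0 clk=0 s2=1 s5=1 s1=1 s7=0 s10=0
t2.Δ0 s6=0 s0=0 s4=1 s3=0 clk=0 s2=1 s5=1 s1=1 s7=0 s10=0
t2.Δ1 s6=0 s0=0 s4=1 s3=0 clk=1 s2=1 s5=1 s1=1 s7=0 s10=0
t2.Δ2 s6=0 s0=0 s4=1 s3=0 clk=1 s2=1 s5=1 s1=1 s7=1 s10=0
t2.Δ3 s6=0 s0=0 s4=0 s3=0 clk=1 s2=1 s5=1 s1=1 s7=1 s10=0
t3.Δ0 s6=0 s0=0 s4=0 s3=0 clk=1 s2=1 s5=1 s1=1 s7=1 s10=0
t3.Δ1 s6=0 s0=0 s4=0 s3=0 clk=0 s2=1 s5=1 s1=1 s7=1 s10=0
t4.Δ0 s6=0 s0=0 s4=0 s3=0 clk=0 s2=1 s5=1 s1=1 s7=1 s10=0
t4.Δ1 s6=0 s0=0 s4=0 s3=0 clk=1 s2=1 s5=1 s1=1 s7=1 s10=0
t4.Δ2 s6=0 s0=0 s4=0 s3=0 clk=1 s2=1 s5=1 s1=1 s7=0 s10=0
t4.Δ3 s6=0 s0=0 s4=1 s3=0 clk=1 s2=1 s5=1 s1=1 s7=0 s10=0
t5.Δ0 s6=0 s0=0 s4=1 s3=0 clk=1 s2=1 s5=1 s1=1 s7=0 s10=0
t5.Δ1 s6=0 s0=0 s4=1 s3=0 clk=0 s2=1 s5=1 s1=1 s7=0 s10=0
t6.Δ0 s6=0 s0=0 s4=1 s3=0 clk=0 s2=1 s5=1 s1=1 s7=0 s10=0
t6.Δ1 s6=0 s0=0 s4=1 s3=0 clk=1 s2=1 s5=1 s1=1 s7=0 s10=0
t6.Δ2 s6=0 s0=0 s4=1 s3=0 clk=1 s2=1 s5=1 s1=1 s7=1 s10=0
t6.Δ3 s6=0 s0=0 s4=0 s3=0 clk=1 s2=1 s5=1 s1=1 s7=1 s10=0
t7.Δ0 s6=0 s0=0 s4=0 s3=0 clk=1 s2=1 s5=1 s1=1 s7=1 s10=0
t7.Δ1 s6=0 s0=0 s4=0 s3=0 clk=0 s2=1 s5=1 s1=1 s7=1 s10=0
t8.Δ0 s6=0 s0=0 s4=0 s3=0 clk=0 s2=1 s5=1 s1=1 s7=1 s10=0
t8.Δ1 s6=0 s0=0 s4=0 s3=0 clk=1 s2=1 s5=1 s1=1 s7=1 s10=0
t8.Δ2 s6=0 s0=0 s4=0 s3=0 clk=1 s2=1 s5=1 s1=1 s7=0 s10=0
t8.Δ3 s6=0 s0=0 s4=1 s3=0 clk=1 s2=1 s5=1 s1=1 s7=0 s10=0
t9.Δ0 s6=0 s0=0 s4=1 s3=0 clk=1 s2=1 s5=1 s1=1 s7=0 s10=0
t9.Δ1 s6=0 s0=0 s4=1 s3=0 clk=0 s2=1 s5=1 s1=1 s7=0 s10=0
t10.Δ0 s6=0 s0=0 s4=1 s3=0 clk=0 s2=1 s5=1 s1=1 s7=0 s10=0
t10.Δ1 s6=0 s0=0 s4=1 s3=0 clk=1 s2=1 s5=1 s1=1 s7=0 s10=0
t10.Δ2 s6=0 s0=0 s4=1 s3=0 clk=1 s2=1 s5=1 s1=1 s7=1 s10=0
t10.Δ3 s6=0 s0=0 s4=0 s3=0 clk=1 s2=1 s5=1 s1=1 s7=1 s10=0
t11.Δ0 s6=0 s0=0 s4=0 s3=0 clk=1 s2=1 s5=1 s1=1 s7=1 s10=0
t11.Δ1 s6=0 s0=0 s4=0 s3=0 clk=0 s2=1 s5=1 s1=1 s7=1 s10=0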